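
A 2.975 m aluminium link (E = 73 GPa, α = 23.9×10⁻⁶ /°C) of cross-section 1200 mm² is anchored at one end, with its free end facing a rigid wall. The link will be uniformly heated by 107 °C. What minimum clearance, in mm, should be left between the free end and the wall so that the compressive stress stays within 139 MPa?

With no wall the link would lengthen by αΔT L = 23.9×10⁻⁶ × 107 × 2975 = 7.608 mm.
A stress of 139 MPa corresponds to the wall pushing the link back by σL/E = 139×2975/(73×10³) = 5.665 mm.
So the gap has to take up the difference, g_min = δ_free − σL/E = 7.608 − 5.665 = 1.943 mm.

g ≈ 1.94 mm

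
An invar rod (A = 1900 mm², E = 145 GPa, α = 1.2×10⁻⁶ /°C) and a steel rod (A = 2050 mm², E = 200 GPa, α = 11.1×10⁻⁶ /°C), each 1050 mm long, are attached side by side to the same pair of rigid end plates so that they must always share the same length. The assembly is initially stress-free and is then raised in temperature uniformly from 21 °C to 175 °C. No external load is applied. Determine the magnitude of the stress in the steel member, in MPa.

The steel has the larger α, so on heating it would change length more than the invar if both were free. The rigid plates force a common final length, so the steel is put into compression and the invar into tension, with equal and opposite forces P (no external load).
Equating the net (thermal + elastic) strains gives |α₁ − α₂|·ΔT = P·[1/(A₁E₁) + 1/(A₂E₂)].
|α₁ − α₂|·ΔT = 9.9×10⁻⁶ × 154 = 0.001525.
1/(A₁E₁) + 1/(A₂E₂) = 1/(1900×145×10³) + 1/(2050×200×10³) = 6.069×10⁻⁹ N⁻¹.
P = 0.001525 / 6.069×10⁻⁹ = 251200 N = 251.2 kN.
σ_{steel} = P/A₂ = 251200/2050 = 122.5 MPa, compressive.

σ ≈ 123 MPa (compressive)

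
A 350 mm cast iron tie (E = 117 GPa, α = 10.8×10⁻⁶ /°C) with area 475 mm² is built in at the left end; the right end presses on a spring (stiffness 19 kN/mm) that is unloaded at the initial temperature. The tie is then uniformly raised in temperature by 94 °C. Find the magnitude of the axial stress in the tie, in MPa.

If the spring were absent the tie would lengthen by αΔT L = 10.8×10⁻⁶ × 94 × 350 = 0.3553 mm.
With a force P in the spring, the elastic change of the tie is PL/(AE) and that of the spring is P/k; compatibility requires their sum to equal δ_free.
So P = δ_free / [L/(AE) + 1/k] = 0.3553 / [ 350/(475×117×10³) + 1/(19×10³) ].
P = 0.3553 / 5.893×10⁻⁵ = 6030 N.
σ = P/A = 6030/475 = 12.69 MPa.

σ ≈ 12.7 MPa (compressive)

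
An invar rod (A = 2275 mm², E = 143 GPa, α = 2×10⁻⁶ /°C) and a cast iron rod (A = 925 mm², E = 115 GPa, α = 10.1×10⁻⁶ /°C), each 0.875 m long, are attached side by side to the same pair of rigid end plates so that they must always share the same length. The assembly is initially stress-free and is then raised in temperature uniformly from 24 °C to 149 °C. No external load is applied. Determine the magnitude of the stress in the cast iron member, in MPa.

Both members must finish at the same length. With the larger α, the cast iron tends to over-expand; the plates restrain it, putting the cast iron in compression and the invar in tension. With no external load the two internal forces are equal and opposite, magnitude P.
Setting the final lengths equal and cancelling L: (α₁ − α₂)ΔT = P/(A₁E₁) + P/(A₂E₂).
|α₁ − α₂|·ΔT = 8.1×10⁻⁶ × 125 = 0.001012.
1/(A₁E₁) + 1/(A₂E₂) = 1/(2275×143×10³) + 1/(925×115×10³) = 1.247×10⁻⁸ N⁻¹.
P = 0.001012 / 1.247×10⁻⁸ = 81170 N = 81.17 kN.
σ_{cast iron} = P/A₂ = 81170/925 = 87.75 MPa, compressive.

σ ≈ 87.7 MPa (compressive)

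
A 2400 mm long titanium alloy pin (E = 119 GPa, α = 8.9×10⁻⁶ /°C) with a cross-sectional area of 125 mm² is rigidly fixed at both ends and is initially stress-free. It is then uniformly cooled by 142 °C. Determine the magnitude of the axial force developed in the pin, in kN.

P ≈ 18.8 kN (tensile)

The ends cannot move, so σ = EαΔT = 119×10³ × 8.9×10⁻⁶ × 142 = 150.4 MPa.
P = AEαΔT = 125 × 119×10³ × 8.9×10⁻⁶ × 142 = 18.8 kN (tensile).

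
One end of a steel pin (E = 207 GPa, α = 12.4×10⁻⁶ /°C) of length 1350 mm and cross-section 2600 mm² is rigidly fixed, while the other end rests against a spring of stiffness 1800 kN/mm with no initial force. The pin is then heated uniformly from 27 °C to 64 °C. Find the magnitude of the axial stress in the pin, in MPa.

If the spring were absent the pin would lengthen by αΔT L = 12.4×10⁻⁶ × 37 × 1350 = 0.6194 mm.
Let P be the compressive force at the spring. The pin shortens elastically by PL/(AE) and the spring compresses by P/k; together these equal δ_free.
P [ L/(AE) + 1/k ] = δ_free → P [ 1350/(2600×207×10³) + 1/(1800×10³) ] = 0.6194.
P = 0.6194 / 3.064×10⁻⁶ = 202200 N.
σ = P/A = 202200/2600 = 77.75 MPa.

σ ≈ 77.8 MPa (compressive)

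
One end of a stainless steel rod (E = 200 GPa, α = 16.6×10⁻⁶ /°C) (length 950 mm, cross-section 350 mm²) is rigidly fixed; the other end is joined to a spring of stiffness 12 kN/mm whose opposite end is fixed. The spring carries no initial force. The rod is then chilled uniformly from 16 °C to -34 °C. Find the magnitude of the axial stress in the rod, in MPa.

If the spring were absent the rod would shorten by αΔT L = 16.6×10⁻⁶ × 50 × 950 = 0.7885 mm.
With a force P in the spring, the elastic change of the rod is PL/(AE) and that of the spring is P/k; compatibility requires their sum to equal δ_free.
P [ L/(AE) + 1/k ] = δ_free → P [ 950/(350×200×10³) + 1/(12×10³) ] = 0.7885.
P = 0.7885 / 9.69×10⁻⁵ = 8137 N.
σ = P/A = 8137/350 = 23.25 MPa.

σ ≈ 23.2 MPa (tensile)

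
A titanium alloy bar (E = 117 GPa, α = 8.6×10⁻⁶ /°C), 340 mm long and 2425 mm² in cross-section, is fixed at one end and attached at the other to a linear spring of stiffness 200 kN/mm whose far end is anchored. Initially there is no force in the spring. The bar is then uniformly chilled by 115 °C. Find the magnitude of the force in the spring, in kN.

P ≈ 54.2 kN

The unrestrained thermal change is αΔT L = 8.6×10⁻⁶ × 115 × 340 = 0.3363 mm.
With a force P in the spring, the elastic change of the bar is PL/(AE) and that of the spring is P/k; compatibility requires their sum to equal δ_free.
P [ L/(AE) + 1/k ] = δ_free → P [ 340/(2425×117×10³) + 1/(200×10³) ] = 0.3363.
P = 0.3363 / 6.198×10⁻⁶ = 54250 N.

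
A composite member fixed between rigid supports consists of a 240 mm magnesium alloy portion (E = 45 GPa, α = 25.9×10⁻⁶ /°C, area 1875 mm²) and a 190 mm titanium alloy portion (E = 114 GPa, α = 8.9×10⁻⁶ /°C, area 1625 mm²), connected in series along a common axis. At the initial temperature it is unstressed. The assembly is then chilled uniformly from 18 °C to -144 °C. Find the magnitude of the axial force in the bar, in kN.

Free thermal contraction of the whole bar: Σ αᵢΔT Lᵢ = 25.9×10⁻⁶×162×240 + 8.9×10⁻⁶×162×190 = 1.281 mm.
Since the ends are fixed, an axial force P builds up, equal in every segment, with P · Σ Lᵢ/(AᵢEᵢ) = δ_free.
The series flexibility is Σ Lᵢ/(AᵢEᵢ) = 240/(1875×45×10³) + 190/(1625×114×10³) = 3.87×10⁻⁶ mm/N.
P = 1.281 / 3.87×10⁻⁶ = 331000 N = 331 kN, tensile.

P ≈ 331 kN (tensile)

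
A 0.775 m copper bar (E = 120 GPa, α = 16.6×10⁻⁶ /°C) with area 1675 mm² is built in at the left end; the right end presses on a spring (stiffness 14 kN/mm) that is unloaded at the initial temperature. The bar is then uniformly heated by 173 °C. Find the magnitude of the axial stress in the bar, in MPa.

If the spring were absent the bar would lengthen by αΔT L = 16.6×10⁻⁶ × 173 × 775 = 2.226 mm.
Let P be the compressive force at the spring. The bar shortens elastically by PL/(AE) and the spring compresses by P/k; together these equal δ_free.
P [ L/(AE) + 1/k ] = δ_free → P [ 775/(1675×120×10³) + 1/(14×10³) ] = 2.226.
P = 2.226 / 7.528×10⁻⁵ = 29560 N.
σ = P/A = 29560/1675 = 17.65 MPa.

σ ≈ 17.6 MPa (compressive)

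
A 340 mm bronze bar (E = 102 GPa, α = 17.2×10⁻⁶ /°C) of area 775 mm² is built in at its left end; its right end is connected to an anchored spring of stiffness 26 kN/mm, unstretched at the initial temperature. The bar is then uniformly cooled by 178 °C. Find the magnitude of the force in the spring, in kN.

P ≈ 24.3 kN

Free thermal contraction: δ_free = αΔT L = 17.2×10⁻⁶ × 178 × 340 = 1.041 mm.
Let P be the tensile force in the spring. The bar extends elastically by PL/(AE) and the spring stretches by P/k; together these equal δ_free.
P [ L/(AE) + 1/k ] = δ_free → P [ 340/(775×102×10³) + 1/(26×10³) ] = 1.041.
P = 1.041 / 4.276×10⁻⁵ = 24340 N.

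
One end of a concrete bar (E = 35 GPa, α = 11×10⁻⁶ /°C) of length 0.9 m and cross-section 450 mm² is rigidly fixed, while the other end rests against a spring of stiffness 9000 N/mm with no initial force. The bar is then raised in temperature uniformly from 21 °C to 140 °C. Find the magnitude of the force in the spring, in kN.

The unrestrained thermal change is αΔT L = 11×10⁻⁶ × 119 × 900 = 1.178 mm.
Let P be the compressive force at the spring. The bar shortens elastically by PL/(AE) and the spring compresses by P/k; together these equal δ_free.
P [ L/(AE) + 1/k ] = δ_free → P [ 900/(450×35×10³) + 1/(9000) ] = 1.178.
P = 1.178 / 0.0001683 = 7002 N.

P ≈ 7 kN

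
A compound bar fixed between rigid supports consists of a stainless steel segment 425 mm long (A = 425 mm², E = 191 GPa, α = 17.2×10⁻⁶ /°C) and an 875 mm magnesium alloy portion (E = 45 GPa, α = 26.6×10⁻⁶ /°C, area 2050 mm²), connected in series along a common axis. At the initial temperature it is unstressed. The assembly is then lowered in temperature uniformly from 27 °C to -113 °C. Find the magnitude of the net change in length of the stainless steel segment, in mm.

|ΔL| ≈ 0.5 mm

Free thermal contraction of the whole bar: Σ αᵢΔT Lᵢ = 17.2×10⁻⁶×140×425 + 26.6×10⁻⁶×140×875 = 4.282 mm.
Since the ends are fixed, an axial force P builds up, equal in every segment, with P · Σ Lᵢ/(AᵢEᵢ) = δ_free.
The series flexibility is Σ Lᵢ/(AᵢEᵢ) = 425/(425×191×10³) + 875/(2050×45×10³) = 1.472×10⁻⁵ mm/N.
P = 4.282 / 1.472×10⁻⁵ = 290900 N = 290.9 kN, tensile.
For the stainless steel segment, free thermal change = 17.2×10⁻⁶×140×425 = 1.023 mm and elastic change from P = 290900×425/(425×191×10³) = 1.523 mm; these oppose, so the net change is 0.5 mm (segment lengthens).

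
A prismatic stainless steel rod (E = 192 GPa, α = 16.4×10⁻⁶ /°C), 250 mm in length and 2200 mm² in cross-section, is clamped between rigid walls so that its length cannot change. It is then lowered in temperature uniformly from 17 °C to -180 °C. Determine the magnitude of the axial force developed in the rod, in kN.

P ≈ 1360 kN (tensile)

The ends cannot move, so σ = EαΔT = 192×10³ × 16.4×10⁻⁶ × 197 = 620.3 MPa.
Then P = σA = 620.3 × 2200 mm² = 1365 kN, tensile.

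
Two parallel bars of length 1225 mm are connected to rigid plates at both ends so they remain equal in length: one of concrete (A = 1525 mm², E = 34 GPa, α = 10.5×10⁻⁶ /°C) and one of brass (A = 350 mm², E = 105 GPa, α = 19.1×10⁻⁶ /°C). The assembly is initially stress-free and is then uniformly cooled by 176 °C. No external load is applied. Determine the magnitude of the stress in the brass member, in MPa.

σ ≈ 93 MPa (tensile)

Both members must finish at the same length. With the larger α, the brass tends to over-contract; the plates restrain it, putting the brass in tension and the concrete in compression. With no external load the two internal forces are equal and opposite, magnitude P.
Equating the net (thermal + elastic) strains gives |α₁ − α₂|·ΔT = P·[1/(A₁E₁) + 1/(A₂E₂)].
|α₁ − α₂|·ΔT = 8.6×10⁻⁶ × 176 = 0.001514.
1/(A₁E₁) + 1/(A₂E₂) = 1/(1525×34×10³) + 1/(350×105×10³) = 4.65×10⁻⁸ N⁻¹.
P = 0.001514 / 4.65×10⁻⁸ = 32550 N = 32.55 kN.
σ_{brass} = P/A₂ = 32550/350 = 93.01 MPa, tensile.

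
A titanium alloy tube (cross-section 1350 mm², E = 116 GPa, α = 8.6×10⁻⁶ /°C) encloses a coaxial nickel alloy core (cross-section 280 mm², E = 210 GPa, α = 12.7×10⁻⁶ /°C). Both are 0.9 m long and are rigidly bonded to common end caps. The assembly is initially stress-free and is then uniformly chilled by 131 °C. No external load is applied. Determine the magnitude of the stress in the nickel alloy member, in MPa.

Equilibrium of a rigid end plate with no external load gives equal and opposite internal forces ±P in the two members. Since α_{nickel alloy} > α_{titanium alloy}, cooling drives the nickel alloy into tension and the titanium alloy into compression.
Equating the net (thermal + elastic) strains gives |α₁ − α₂|·ΔT = P·[1/(A₁E₁) + 1/(A₂E₂)].
|α₁ − α₂|·ΔT = 4.1×10⁻⁶ × 131 = 0.0005371.
1/(A₁E₁) + 1/(A₂E₂) = 1/(1350×116×10³) + 1/(280×210×10³) = 2.339×10⁻⁸ N⁻¹.
So P = 0.0005371 / 2.339×10⁻⁸ = 22.96 kN.
σ_{nickel alloy} = P/A₂ = 22960/280 = 82 MPa, tensile.

σ ≈ 82 MPa (tensile)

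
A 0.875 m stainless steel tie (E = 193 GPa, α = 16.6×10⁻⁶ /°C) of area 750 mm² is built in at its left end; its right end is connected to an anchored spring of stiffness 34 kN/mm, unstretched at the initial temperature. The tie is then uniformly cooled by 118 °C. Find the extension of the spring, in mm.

δ ≈ 1.42 mm

Free thermal contraction: δ_free = αΔT L = 16.6×10⁻⁶ × 118 × 875 = 1.714 mm.
With a force P in the spring, the elastic change of the tie is PL/(AE) and that of the spring is P/k; compatibility requires their sum to equal δ_free.
So P = δ_free / [L/(AE) + 1/k] = 1.714 / [ 875/(750×193×10³) + 1/(34×10³) ].
P = 1.714 / 3.546×10⁻⁵ = 48340 N.
Spring extension = P/k = 48340/(34×10³) = 1.422 mm.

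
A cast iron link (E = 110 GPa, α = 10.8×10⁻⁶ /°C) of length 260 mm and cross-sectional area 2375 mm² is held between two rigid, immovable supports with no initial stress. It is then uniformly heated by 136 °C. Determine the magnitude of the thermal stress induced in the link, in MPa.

σ ≈ 162 MPa (compressive)

With length fixed, the mechanical strain must cancel the thermal strain αΔT = 10.8×10⁻⁶ × 136 = 1468.8×10⁻⁶.
Hence σ = E·αΔT = 110×10³ × 1468.8×10⁻⁶ = 161.6 MPa, compressive.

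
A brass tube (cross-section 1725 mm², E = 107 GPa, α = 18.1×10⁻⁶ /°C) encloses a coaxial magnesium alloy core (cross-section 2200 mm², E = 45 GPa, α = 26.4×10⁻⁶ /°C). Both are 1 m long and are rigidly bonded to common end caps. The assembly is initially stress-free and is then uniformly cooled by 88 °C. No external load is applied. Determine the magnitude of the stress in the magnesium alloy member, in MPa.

σ ≈ 21.4 MPa (tensile)

Both members must finish at the same length. With the larger α, the magnesium alloy tends to over-contract; the plates restrain it, putting the magnesium alloy in tension and the brass in compression. With no external load the two internal forces are equal and opposite, magnitude P.
Setting the final lengths equal and cancelling L: (α₁ − α₂)ΔT = P/(A₁E₁) + P/(A₂E₂).
|α₁ − α₂|·ΔT = 8.3×10⁻⁶ × 88 = 0.0007304.
1/(A₁E₁) + 1/(A₂E₂) = 1/(1725×107×10³) + 1/(2200×45×10³) = 1.552×10⁻⁸ N⁻¹.
P = 0.0007304 / 1.552×10⁻⁸ = 47070 N = 47.07 kN.
σ_{magnesium alloy} = P/A₂ = 47070/2200 = 21.39 MPa, tensile.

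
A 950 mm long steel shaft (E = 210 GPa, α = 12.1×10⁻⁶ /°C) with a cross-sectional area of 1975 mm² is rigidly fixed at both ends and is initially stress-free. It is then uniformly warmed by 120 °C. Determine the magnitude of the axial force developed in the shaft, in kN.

P ≈ 602 kN (compressive)

The ends cannot move, so σ = EαΔT = 210×10³ × 12.1×10⁻⁶ × 120 = 304.9 MPa.
P = AEαΔT = 1975 × 210×10³ × 12.1×10⁻⁶ × 120 = 602.2 kN (compressive).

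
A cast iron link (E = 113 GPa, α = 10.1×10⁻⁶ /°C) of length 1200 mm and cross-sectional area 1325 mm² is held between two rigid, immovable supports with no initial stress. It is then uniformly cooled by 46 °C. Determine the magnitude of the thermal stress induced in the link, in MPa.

Because both ends are immovable the net strain is zero, and the suppressed thermal strain is αΔT = 10.1×10⁻⁶ × 46 = 464.6×10⁻⁶.
The stress required to suppress this strain is σ = Eε = 113×10³ × 464.6×10⁻⁶ = 52.5 MPa, tensile since the link is trying to contract.

σ ≈ 52.5 MPa (tensile)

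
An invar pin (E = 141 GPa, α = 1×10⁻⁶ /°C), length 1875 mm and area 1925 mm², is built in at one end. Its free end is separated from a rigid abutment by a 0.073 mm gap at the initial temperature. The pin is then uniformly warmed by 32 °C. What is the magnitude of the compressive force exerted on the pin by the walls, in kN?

If the wall were absent the pin would grow by αΔT L = 1×10⁻⁶ × 32 × 1875 = 0.06 mm.
Since δ_free = 0.06 mm is less than the 0.073 mm gap, the pin never touches the wall. No axial force develops.

P ≈ 0 kN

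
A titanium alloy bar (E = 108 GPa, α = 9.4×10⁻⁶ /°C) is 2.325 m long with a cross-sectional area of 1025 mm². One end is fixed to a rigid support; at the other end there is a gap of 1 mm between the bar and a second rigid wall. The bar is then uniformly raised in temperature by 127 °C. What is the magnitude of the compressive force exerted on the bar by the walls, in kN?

P ≈ 84.5 kN

Unrestrained expansion: δ_free = αΔT L = 9.4×10⁻⁶ × 127 × 2325 = 2.776 mm.
The gap closes (δ_free > 1 mm) and the wall then resists a further 2.776 − 1 = 1.776 mm of expansion.
So σ = E(δ_free − g)/L = 108×10³ × 1.776/2325 = 82.48 MPa.
Force on the wall = σA = 82.48 × 1025 mm² = 84.54 kN.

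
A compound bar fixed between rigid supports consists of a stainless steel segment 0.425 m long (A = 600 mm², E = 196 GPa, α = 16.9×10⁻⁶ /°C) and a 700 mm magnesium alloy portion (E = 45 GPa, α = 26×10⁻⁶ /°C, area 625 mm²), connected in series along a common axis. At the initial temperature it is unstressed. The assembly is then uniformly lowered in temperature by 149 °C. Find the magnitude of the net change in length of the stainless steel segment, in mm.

|ΔL| ≈ 0.591 mm

With the walls removed the bar would change length by δ_free = Σ αᵢΔT Lᵢ = 16.9×10⁻⁶×149×425 + 26×10⁻⁶×149×700 = 3.782 mm.
Since the ends are fixed, an axial force P builds up, equal in every segment, with P · Σ Lᵢ/(AᵢEᵢ) = δ_free.
Σ Lᵢ/(AᵢEᵢ) = 425/(600×196×10³) + 700/(625×45×10³) = 2.85×10⁻⁵ mm/N.
So P = 3.782 / 2.85×10⁻⁵ = 132.7 kN, tensile.
For the stainless steel segment, free thermal change = 16.9×10⁻⁶×149×425 = 1.07 mm and elastic change from P = 132700×425/(600×196×10³) = 0.4795 mm; these oppose, so the net change is 0.591 mm (segment shortens).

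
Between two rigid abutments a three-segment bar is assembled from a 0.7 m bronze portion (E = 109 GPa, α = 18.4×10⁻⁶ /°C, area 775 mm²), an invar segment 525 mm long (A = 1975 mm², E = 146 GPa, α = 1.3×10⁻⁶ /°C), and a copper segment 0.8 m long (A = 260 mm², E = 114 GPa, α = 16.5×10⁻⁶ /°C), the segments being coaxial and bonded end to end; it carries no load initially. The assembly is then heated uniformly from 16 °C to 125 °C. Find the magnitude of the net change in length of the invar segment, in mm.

|ΔL| ≈ 0.0688 mm

With the walls removed the bar would change length by δ_free = Σ αᵢΔT Lᵢ = 18.4×10⁻⁶×109×700 + 1.3×10⁻⁶×109×525 + 16.5×10⁻⁶×109×800 = 2.917 mm.
The rigid supports impose zero overall length change; the single axial force P common to all segments must satisfy P Σ Lᵢ/(AᵢEᵢ) = δ_free.
Σ Lᵢ/(AᵢEᵢ) = 700/(775×109×10³) + 525/(1975×146×10³) + 800/(260×114×10³) = 3.71×10⁻⁵ mm/N.
P = 2.917 / 3.71×10⁻⁵ = 78630 N = 78.63 kN, compressive.
For the invar segment, free thermal change = 1.3×10⁻⁶×109×525 = 0.07439 mm and elastic change from P = 78630×525/(1975×146×10³) = 0.1432 mm; these oppose, so the net change is 0.0688 mm (segment shortens).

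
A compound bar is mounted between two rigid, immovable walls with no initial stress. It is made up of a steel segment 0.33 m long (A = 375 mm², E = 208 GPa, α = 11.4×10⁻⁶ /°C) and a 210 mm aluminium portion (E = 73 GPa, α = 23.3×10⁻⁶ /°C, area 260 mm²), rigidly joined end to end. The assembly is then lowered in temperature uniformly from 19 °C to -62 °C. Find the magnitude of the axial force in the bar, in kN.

P ≈ 45.8 kN (tensile)

With the walls removed the bar would change length by δ_free = Σ αᵢΔT Lᵢ = 11.4×10⁻⁶×81×330 + 23.3×10⁻⁶×81×210 = 0.7011 mm.
The rigid supports impose zero overall length change; the single axial force P common to all segments must satisfy P Σ Lᵢ/(AᵢEᵢ) = δ_free.
Σ Lᵢ/(AᵢEᵢ) = 330/(375×208×10³) + 210/(260×73×10³) = 1.53×10⁻⁵ mm/N.
Hence P = δ_free / Σ(L/AE) = 0.7011/1.53×10⁻⁵ = 45.84 kN (tensile).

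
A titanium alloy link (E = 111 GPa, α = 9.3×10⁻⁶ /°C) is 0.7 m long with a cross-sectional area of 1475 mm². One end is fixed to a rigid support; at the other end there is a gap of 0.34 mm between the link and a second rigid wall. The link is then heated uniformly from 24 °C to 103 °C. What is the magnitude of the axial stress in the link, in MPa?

If the wall were absent the link would grow by αΔT L = 9.3×10⁻⁶ × 79 × 700 = 0.5143 mm.
After closing the 0.34 mm clearance, 0.5143 − 0.34 = 0.1743 mm of expansion remains to be suppressed by the wall.
So σ = E(δ_free − g)/L = 111×10³ × 0.1743/700 = 27.64 MPa.

σ ≈ 27.6 MPa (compressive)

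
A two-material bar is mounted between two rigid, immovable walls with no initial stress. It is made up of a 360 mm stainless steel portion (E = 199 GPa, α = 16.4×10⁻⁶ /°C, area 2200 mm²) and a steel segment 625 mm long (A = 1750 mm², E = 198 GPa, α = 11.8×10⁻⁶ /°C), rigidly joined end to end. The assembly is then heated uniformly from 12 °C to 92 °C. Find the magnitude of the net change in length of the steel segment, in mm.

|ΔL| ≈ 0.14 mm

With the walls removed the bar would change length by δ_free = Σ αᵢΔT Lᵢ = 16.4×10⁻⁶×80×360 + 11.8×10⁻⁶×80×625 = 1.062 mm.
Since the ends are fixed, an axial force P builds up, equal in every segment, with P · Σ Lᵢ/(AᵢEᵢ) = δ_free.
Σ Lᵢ/(AᵢEᵢ) = 360/(2200×199×10³) + 625/(1750×198×10³) = 2.626×10⁻⁶ mm/N.
Hence P = δ_free / Σ(L/AE) = 1.062/2.626×10⁻⁶ = 404.5 kN (compressive).
For the steel segment, free thermal change = 11.8×10⁻⁶×80×625 = 0.59 mm and elastic change from P = 404500×625/(1750×198×10³) = 0.7297 mm; these oppose, so the net change is 0.14 mm (segment shortens).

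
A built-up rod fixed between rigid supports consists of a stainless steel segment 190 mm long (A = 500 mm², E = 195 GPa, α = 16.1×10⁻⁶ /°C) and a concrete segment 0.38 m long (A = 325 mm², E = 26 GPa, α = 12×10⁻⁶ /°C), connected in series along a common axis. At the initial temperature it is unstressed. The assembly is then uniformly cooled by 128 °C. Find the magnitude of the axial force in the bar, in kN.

P ≈ 20.8 kN (tensile)

Free thermal contraction of the whole bar: Σ αᵢΔT Lᵢ = 16.1×10⁻⁶×128×190 + 12×10⁻⁶×128×380 = 0.9752 mm.
The rigid supports impose zero overall length change; the single axial force P common to all segments must satisfy P Σ Lᵢ/(AᵢEᵢ) = δ_free.
The series flexibility is Σ Lᵢ/(AᵢEᵢ) = 190/(500×195×10³) + 380/(325×26×10³) = 4.692×10⁻⁵ mm/N.
So P = 0.9752 / 4.692×10⁻⁵ = 20.79 kN, tensile.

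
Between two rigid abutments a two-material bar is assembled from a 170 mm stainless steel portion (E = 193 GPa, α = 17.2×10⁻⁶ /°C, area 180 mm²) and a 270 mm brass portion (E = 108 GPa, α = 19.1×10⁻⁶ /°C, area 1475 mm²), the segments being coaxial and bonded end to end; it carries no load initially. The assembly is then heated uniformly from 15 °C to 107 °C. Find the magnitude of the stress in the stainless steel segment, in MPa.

With the walls removed the bar would change length by δ_free = Σ αᵢΔT Lᵢ = 17.2×10⁻⁶×92×170 + 19.1×10⁻⁶×92×270 = 0.7435 mm.
The walls prevent any net length change, so an axial force P (same in every segment) develops. Compatibility: P · Σ Lᵢ/(AᵢEᵢ) = δ_free.
Σ Lᵢ/(AᵢEᵢ) = 170/(180×193×10³) + 270/(1475×108×10³) = 6.588×10⁻⁶ mm/N.
Hence P = δ_free / Σ(L/AE) = 0.7435/6.588×10⁻⁶ = 112.8 kN (compressive).
σ_{stainless steel} = P / A = 112800 / 180 = 626.9 MPa.

σ ≈ 627 MPa (compressive)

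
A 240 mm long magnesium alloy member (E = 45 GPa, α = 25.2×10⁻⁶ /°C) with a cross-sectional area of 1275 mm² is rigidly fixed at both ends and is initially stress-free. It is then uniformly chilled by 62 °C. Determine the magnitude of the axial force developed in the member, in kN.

With zero net strain, σ = E·αΔT = 45 GPa × 25.2×10⁻⁶ × 62 = 70.31 MPa.
Then P = σA = 70.31 × 1275 mm² = 89.64 kN, tensile.

P ≈ 89.6 kN (tensile)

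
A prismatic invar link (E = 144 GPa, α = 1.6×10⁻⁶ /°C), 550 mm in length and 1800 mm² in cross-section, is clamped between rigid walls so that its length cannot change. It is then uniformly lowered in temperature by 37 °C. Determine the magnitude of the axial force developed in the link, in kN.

P ≈ 15.3 kN (tensile)

Full restraint means ε = 0, so the stress is σ = EαΔT = 144×10³ × 1.6×10⁻⁶ × 37 = 8.525 MPa.
Axial force P = σA = 8.525 × 1800 = 15340 N = 15.34 kN, tensile.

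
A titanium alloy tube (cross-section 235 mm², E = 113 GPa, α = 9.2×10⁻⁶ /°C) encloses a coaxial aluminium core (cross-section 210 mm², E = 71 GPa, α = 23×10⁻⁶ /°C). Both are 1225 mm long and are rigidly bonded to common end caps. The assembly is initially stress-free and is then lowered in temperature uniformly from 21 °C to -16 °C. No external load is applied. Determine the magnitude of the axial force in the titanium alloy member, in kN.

The aluminium has the larger α, so on cooling it would change length more than the titanium alloy if both were free. The rigid plates force a common final length, so the aluminium is put into tension and the titanium alloy into compression, with equal and opposite forces P (no external load).
Compatibility of the two members (thermal + elastic change equal): (α₁ − α₂)ΔT = P·[1/(A₁E₁) + 1/(A₂E₂)].
|α₁ − α₂|·ΔT = 13.8×10⁻⁶ × 37 = 0.0005106.
1/(A₁E₁) + 1/(A₂E₂) = 1/(235×113×10³) + 1/(210×71×10³) = 1.047×10⁻⁷ N⁻¹.
P = 0.0005106 / 1.047×10⁻⁷ = 4876 N = 4.876 kN.

P ≈ 4.88 kN (compressive in the titanium alloy)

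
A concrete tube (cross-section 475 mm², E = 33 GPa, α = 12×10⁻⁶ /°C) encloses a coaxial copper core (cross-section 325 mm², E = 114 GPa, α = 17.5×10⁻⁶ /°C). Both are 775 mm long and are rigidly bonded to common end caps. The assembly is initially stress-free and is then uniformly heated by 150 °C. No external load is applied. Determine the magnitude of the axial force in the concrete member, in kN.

The copper has the larger α, so on heating it would change length more than the concrete if both were free. The rigid plates force a common final length, so the copper is put into compression and the concrete into tension, with equal and opposite forces P (no external load).
Compatibility of the two members (thermal + elastic change equal): (α₁ − α₂)ΔT = P·[1/(A₁E₁) + 1/(A₂E₂)].
|α₁ − α₂|·ΔT = 5.5×10⁻⁶ × 150 = 0.000825.
1/(A₁E₁) + 1/(A₂E₂) = 1/(475×33×10³) + 1/(325×114×10³) = 9.079×10⁻⁸ N⁻¹.
P = 0.000825 / 9.079×10⁻⁸ = 9087 N = 9.087 kN.

P ≈ 9.09 kN (tensile in the concrete)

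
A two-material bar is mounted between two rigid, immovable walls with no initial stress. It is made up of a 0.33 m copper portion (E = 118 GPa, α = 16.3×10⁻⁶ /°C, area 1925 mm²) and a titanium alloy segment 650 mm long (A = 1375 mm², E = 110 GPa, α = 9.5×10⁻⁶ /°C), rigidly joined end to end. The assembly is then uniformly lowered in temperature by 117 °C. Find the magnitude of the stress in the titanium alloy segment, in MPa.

σ ≈ 171 MPa (tensile)

Free thermal contraction of the whole bar: Σ αᵢΔT Lᵢ = 16.3×10⁻⁶×117×330 + 9.5×10⁻⁶×117×650 = 1.352 mm.
The walls prevent any net length change, so an axial force P (same in every segment) develops. Compatibility: P · Σ Lᵢ/(AᵢEᵢ) = δ_free.
The series flexibility is Σ Lᵢ/(AᵢEᵢ) = 330/(1925×118×10³) + 650/(1375×110×10³) = 5.75×10⁻⁶ mm/N.
Hence P = δ_free / Σ(L/AE) = 1.352/5.75×10⁻⁶ = 235.1 kN (tensile).
σ_{titanium alloy} = P / A = 235100 / 1375 = 171 MPa.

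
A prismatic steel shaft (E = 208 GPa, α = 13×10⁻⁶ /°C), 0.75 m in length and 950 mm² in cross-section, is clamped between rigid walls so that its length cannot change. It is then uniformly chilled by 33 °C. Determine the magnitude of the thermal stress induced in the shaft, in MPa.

σ ≈ 89.2 MPa (tensile)

The supports are rigid, so the total axial strain is zero. The restrained thermal strain is ε = αΔT = 13×10⁻⁶ × 33 = 429×10⁻⁶.
σ = EαΔT = 208×10³ × 13×10⁻⁶ × 33 = 89.23 MPa (tensile; the shaft is trying to contract).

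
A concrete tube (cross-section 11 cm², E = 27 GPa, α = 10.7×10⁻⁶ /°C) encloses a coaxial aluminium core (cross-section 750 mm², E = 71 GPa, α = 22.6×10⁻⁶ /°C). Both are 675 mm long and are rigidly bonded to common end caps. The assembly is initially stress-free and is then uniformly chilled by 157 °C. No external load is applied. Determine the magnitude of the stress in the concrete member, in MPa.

σ ≈ 32.4 MPa (compressive)

Equilibrium of a rigid end plate with no external load gives equal and opposite internal forces ±P in the two members. Since α_{aluminium} > α_{concrete}, cooling drives the aluminium into tension and the concrete into compression.
Compatibility of the two members (thermal + elastic change equal): (α₁ − α₂)ΔT = P·[1/(A₁E₁) + 1/(A₂E₂)].
|α₁ − α₂|·ΔT = 11.9×10⁻⁶ × 157 = 0.001868.
1/(A₁E₁) + 1/(A₂E₂) = 1/(1100×27×10³) + 1/(750×71×10³) = 5.245×10⁻⁸ N⁻¹.
P = 0.001868 / 5.245×10⁻⁸ = 35620 N = 35.62 kN.
σ_{concrete} = P/A₁ = 35620/1100 = 32.38 MPa, compressive.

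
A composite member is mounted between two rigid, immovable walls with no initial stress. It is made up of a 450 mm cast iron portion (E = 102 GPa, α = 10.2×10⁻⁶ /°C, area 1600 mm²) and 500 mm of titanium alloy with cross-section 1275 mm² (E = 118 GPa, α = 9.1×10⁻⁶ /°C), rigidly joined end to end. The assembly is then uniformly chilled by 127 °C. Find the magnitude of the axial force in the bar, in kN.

P ≈ 191 kN (tensile)

Free thermal contraction of the whole bar: Σ αᵢΔT Lᵢ = 10.2×10⁻⁶×127×450 + 9.1×10⁻⁶×127×500 = 1.161 mm.
The rigid supports impose zero overall length change; the single axial force P common to all segments must satisfy P Σ Lᵢ/(AᵢEᵢ) = δ_free.
The series flexibility is Σ Lᵢ/(AᵢEᵢ) = 450/(1600×102×10³) + 500/(1275×118×10³) = 6.081×10⁻⁶ mm/N.
Hence P = δ_free / Σ(L/AE) = 1.161/6.081×10⁻⁶ = 190.9 kN (tensile).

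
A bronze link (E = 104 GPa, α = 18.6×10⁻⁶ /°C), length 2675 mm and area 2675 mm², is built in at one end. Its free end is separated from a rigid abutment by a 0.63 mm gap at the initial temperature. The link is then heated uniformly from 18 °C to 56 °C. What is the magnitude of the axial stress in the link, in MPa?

σ ≈ 49 MPa (compressive)

Unrestrained expansion: δ_free = αΔT L = 18.6×10⁻⁶ × 38 × 2675 = 1.891 mm.
The gap closes (δ_free > 0.63 mm) and the wall then resists a further 1.891 − 0.63 = 1.261 mm of expansion.
That suppressed elongation corresponds to σ = E·Δ/L = 104×10³ × 1.261/2675 = 49.01 MPa.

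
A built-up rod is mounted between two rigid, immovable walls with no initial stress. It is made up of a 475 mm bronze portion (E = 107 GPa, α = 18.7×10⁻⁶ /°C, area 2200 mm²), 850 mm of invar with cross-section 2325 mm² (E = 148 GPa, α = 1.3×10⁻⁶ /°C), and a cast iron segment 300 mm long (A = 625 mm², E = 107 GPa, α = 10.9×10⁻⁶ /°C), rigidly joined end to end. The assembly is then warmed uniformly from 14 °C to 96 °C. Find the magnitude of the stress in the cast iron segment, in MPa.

With the walls removed the bar would change length by δ_free = Σ αᵢΔT Lᵢ = 18.7×10⁻⁶×82×475 + 1.3×10⁻⁶×82×850 + 10.9×10⁻⁶×82×300 = 1.087 mm.
The rigid supports impose zero overall length change; the single axial force P common to all segments must satisfy P Σ Lᵢ/(AᵢEᵢ) = δ_free.
The series flexibility is Σ Lᵢ/(AᵢEᵢ) = 475/(2200×107×10³) + 850/(2325×148×10³) + 300/(625×107×10³) = 8.974×10⁻⁶ mm/N.
P = 1.087 / 8.974×10⁻⁶ = 121100 N = 121.1 kN, compressive.
σ_{cast iron} = P / A = 121100 / 625 = 193.8 MPa.

σ ≈ 194 MPa (compressive)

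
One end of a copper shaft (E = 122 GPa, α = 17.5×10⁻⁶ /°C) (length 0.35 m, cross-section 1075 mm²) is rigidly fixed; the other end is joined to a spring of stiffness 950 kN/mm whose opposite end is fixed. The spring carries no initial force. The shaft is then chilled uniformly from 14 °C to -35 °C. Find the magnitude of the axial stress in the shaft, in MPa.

The unrestrained thermal change is αΔT L = 17.5×10⁻⁶ × 49 × 350 = 0.3001 mm.
Let P be the tensile force in the spring. The shaft extends elastically by PL/(AE) and the spring stretches by P/k; together these equal δ_free.
P [ L/(AE) + 1/k ] = δ_free → P [ 350/(1075×122×10³) + 1/(950×10³) ] = 0.3001.
P = 0.3001 / 3.721×10⁻⁶ = 80650 N.
σ = P/A = 80650/1075 = 75.02 MPa.

σ ≈ 75 MPa (tensile)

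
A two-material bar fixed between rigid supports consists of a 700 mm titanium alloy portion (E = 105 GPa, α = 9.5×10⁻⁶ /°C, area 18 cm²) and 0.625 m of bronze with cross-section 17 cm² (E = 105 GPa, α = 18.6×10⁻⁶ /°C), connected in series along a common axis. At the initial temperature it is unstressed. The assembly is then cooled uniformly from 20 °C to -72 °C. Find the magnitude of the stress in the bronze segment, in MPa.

σ ≈ 137 MPa (tensile)

If the supports were absent, the total length change would be Σ αᵢΔT Lᵢ = 9.5×10⁻⁶×92×700 + 18.6×10⁻⁶×92×625 = 1.681 mm.
Since the ends are fixed, an axial force P builds up, equal in every segment, with P · Σ Lᵢ/(AᵢEᵢ) = δ_free.
Σ Lᵢ/(AᵢEᵢ) = 700/(1800×105×10³) + 625/(1700×105×10³) = 7.205×10⁻⁶ mm/N.
Hence P = δ_free / Σ(L/AE) = 1.681/7.205×10⁻⁶ = 233.3 kN (tensile).
σ_{bronze} = P / A = 233300 / 1700 = 137.3 MPa.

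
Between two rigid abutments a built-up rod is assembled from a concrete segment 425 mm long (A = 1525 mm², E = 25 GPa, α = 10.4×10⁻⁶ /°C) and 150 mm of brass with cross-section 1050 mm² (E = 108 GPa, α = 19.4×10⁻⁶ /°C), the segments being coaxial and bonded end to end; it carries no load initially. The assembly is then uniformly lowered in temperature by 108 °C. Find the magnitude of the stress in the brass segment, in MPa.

σ ≈ 60.5 MPa (tensile)

With the walls removed the bar would change length by δ_free = Σ αᵢΔT Lᵢ = 10.4×10⁻⁶×108×425 + 19.4×10⁻⁶×108×150 = 0.7916 mm.
The walls prevent any net length change, so an axial force P (same in every segment) develops. Compatibility: P · Σ Lᵢ/(AᵢEᵢ) = δ_free.
Σ Lᵢ/(AᵢEᵢ) = 425/(1525×25×10³) + 150/(1050×108×10³) = 1.247×10⁻⁵ mm/N.
Hence P = δ_free / Σ(L/AE) = 0.7916/1.247×10⁻⁵ = 63.48 kN (tensile).
σ_{brass} = P / A = 63480 / 1050 = 60.46 MPa.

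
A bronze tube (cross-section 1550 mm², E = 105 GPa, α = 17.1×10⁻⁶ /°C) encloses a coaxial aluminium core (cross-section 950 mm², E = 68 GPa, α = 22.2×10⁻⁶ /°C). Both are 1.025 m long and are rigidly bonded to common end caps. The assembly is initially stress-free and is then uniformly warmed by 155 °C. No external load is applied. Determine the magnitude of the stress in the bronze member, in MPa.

The aluminium has the larger α, so on heating it would change length more than the bronze if both were free. The rigid plates force a common final length, so the aluminium is put into compression and the bronze into tension, with equal and opposite forces P (no external load).
Compatibility of the two members (thermal + elastic change equal): (α₁ − α₂)ΔT = P·[1/(A₁E₁) + 1/(A₂E₂)].
|α₁ − α₂|·ΔT = 5.1×10⁻⁶ × 155 = 0.0007905.
1/(A₁E₁) + 1/(A₂E₂) = 1/(1550×105×10³) + 1/(950×68×10³) = 2.162×10⁻⁸ N⁻¹.
So P = 0.0007905 / 2.162×10⁻⁸ = 36.56 kN.
σ_{bronze} = P/A₁ = 36560/1550 = 23.58 MPa, tensile.

σ ≈ 23.6 MPa (tensile)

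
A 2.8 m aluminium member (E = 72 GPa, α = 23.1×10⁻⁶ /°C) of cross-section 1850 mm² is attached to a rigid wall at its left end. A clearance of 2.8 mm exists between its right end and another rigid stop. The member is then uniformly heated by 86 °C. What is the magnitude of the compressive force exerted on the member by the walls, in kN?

Free thermal elongation = αΔT L = 23.1×10⁻⁶ × 86 × 2800 = 5.562 mm.
The gap closes (δ_free > 2.8 mm) and the wall then resists a further 5.562 − 2.8 = 2.762 mm of expansion.
Compatibility: PL/(AE) = 2.762 mm, so σ = P/A = E × (2.762/2800) = 71.04 MPa.
Force on the wall = σA = 71.04 × 1850 mm² = 131.4 kN.

P ≈ 131 kN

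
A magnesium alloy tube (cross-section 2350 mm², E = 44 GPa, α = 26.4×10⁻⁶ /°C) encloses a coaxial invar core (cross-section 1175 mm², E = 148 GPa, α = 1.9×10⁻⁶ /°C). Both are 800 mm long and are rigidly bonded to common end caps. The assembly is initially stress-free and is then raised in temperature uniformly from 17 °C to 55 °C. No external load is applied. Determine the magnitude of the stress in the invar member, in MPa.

σ ≈ 51.4 MPa (tensile)

Equilibrium of a rigid end plate with no external load gives equal and opposite internal forces ±P in the two members. Since α_{magnesium alloy} > α_{invar}, heating drives the magnesium alloy into compression and the invar into tension.
Compatibility of the two members (thermal + elastic change equal): (α₁ − α₂)ΔT = P·[1/(A₁E₁) + 1/(A₂E₂)].
|α₁ − α₂|·ΔT = 24.5×10⁻⁶ × 38 = 0.000931.
1/(A₁E₁) + 1/(A₂E₂) = 1/(2350×44×10³) + 1/(1175×148×10³) = 1.542×10⁻⁸ N⁻¹.
So P = 0.000931 / 1.542×10⁻⁸ = 60.37 kN.
σ_{invar} = P/A₂ = 60370/1175 = 51.38 MPa, tensile.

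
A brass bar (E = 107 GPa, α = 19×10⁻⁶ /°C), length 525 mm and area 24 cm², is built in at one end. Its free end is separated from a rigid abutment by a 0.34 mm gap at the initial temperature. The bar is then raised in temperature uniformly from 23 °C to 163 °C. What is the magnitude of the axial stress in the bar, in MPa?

Unrestrained expansion: δ_free = αΔT L = 19×10⁻⁶ × 140 × 525 = 1.396 mm.
The gap closes (δ_free > 0.34 mm) and the wall then resists a further 1.396 − 0.34 = 1.056 mm of expansion.
Compatibility: PL/(AE) = 1.056 mm, so σ = P/A = E × (1.056/525) = 215.3 MPa.

σ ≈ 215 MPa (compressive)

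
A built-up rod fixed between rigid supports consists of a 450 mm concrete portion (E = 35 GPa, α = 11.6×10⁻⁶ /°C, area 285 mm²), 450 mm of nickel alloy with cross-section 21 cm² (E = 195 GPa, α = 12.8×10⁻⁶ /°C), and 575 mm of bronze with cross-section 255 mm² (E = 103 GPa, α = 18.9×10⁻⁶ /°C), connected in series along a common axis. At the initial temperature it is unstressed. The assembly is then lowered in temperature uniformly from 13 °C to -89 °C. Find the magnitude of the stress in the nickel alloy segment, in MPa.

Free thermal contraction of the whole bar: Σ αᵢΔT Lᵢ = 11.6×10⁻⁶×102×450 + 12.8×10⁻⁶×102×450 + 18.9×10⁻⁶×102×575 = 2.228 mm.
The walls prevent any net length change, so an axial force P (same in every segment) develops. Compatibility: P · Σ Lᵢ/(AᵢEᵢ) = δ_free.
Σ Lᵢ/(AᵢEᵢ) = 450/(285×35×10³) + 450/(2100×195×10³) + 575/(255×103×10³) = 6.81×10⁻⁵ mm/N.
Hence P = δ_free / Σ(L/AE) = 2.228/6.81×10⁻⁵ = 32.72 kN (tensile).
σ_{nickel alloy} = P / A = 32720 / 2100 = 15.58 MPa.

σ ≈ 15.6 MPa (tensile)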